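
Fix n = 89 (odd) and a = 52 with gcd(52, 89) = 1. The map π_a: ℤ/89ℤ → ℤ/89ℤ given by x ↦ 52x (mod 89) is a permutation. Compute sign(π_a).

-1

Start at x=77: 77 → 88 → 37 → 55 → 12 → 1 → 52 → … (one orbit).
The orbit structure of x ↦ 52x mod 89: 12 orbits of sizes [8, 8, 8, 8, 8, 8, 8, 8, 8, 8, 8, 1].
Σ(ℓ_i−1) = 89−12 = 77; sign = (−1)^77 = -1.
Zolotarev: (52|89) = -1, matching the cycle-count sign.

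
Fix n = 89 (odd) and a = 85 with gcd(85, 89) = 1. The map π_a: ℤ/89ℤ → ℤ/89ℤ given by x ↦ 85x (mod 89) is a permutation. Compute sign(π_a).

Start at x=67: 67 → 88 → 4 → 73 → 64 → 11 → 45 → … (one orbit).
5 cycles of lengths [22, 22, 22, 22, 1].
With 5 cycles on 89 points, sign = (−1)^{89−5} = +1.

+1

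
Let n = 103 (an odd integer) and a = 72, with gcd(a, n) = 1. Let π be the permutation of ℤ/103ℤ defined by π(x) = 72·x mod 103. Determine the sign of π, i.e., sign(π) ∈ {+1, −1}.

Start at x=9: 9 → 30 → 100 → 93 → 1 → 72 → 34 → … (one orbit).
Cycle type of π: 17×6 + 1; total 7 cycles.
7 cycles on 103: each ℓ→(−1)^(ℓ−1), product (−1)^96 = +1.

+1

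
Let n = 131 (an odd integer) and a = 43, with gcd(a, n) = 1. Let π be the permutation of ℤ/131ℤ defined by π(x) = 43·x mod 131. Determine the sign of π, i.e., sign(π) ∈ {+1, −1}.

Start at x=77: 77 → 36 → 107 → 16 → 33 → 109 → 102 → … (one orbit).
π_43 has 3 disjoint cycles with lengths [65, 65, 1] on {0,…,130}.
With 3 cycles on 131 points, sign = (−1)^{131−3} = +1.
Zolotarev: (43|131) = +1, matching the cycle-count sign.

+1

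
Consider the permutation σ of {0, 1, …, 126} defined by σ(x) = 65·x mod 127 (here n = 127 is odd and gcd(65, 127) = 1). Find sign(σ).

-1

Trace 7: π^k(7) = [7, 74, 111, 103, 91, 73, 46] for k=0..6.
Cycle lengths of π_65 on ℤ/127ℤ: [126, 1]; 2 cycles in total.
With 2 cycles on 127 points, sign = (−1)^{127−2} = -1.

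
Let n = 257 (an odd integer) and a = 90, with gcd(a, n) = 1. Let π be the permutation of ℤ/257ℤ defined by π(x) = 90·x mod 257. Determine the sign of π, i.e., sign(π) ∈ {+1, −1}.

Trace 17: π^k(17) = [17, 245, 205, 203, 23, 14, 232] for k=0..6.
Cycle type of π: 256 + 1; total 2 cycles.
With 2 cycles on 257 points, sign = (−1)^{257−2} = -1.
Via Zolotarev, sign(π_{90}) = (90|257) = -1.

-1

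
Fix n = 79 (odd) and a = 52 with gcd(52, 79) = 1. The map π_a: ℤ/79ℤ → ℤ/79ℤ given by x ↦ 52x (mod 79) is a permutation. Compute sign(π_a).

Orbit of 62 under x↦52x: [62, 64, 10, 46, 22, 38, 1]… (length divides ord_79(52)).
Cycle lengths of π_52 on ℤ/79ℤ: [13, 13, 13, 13, 13, 13, 1]; 7 cycles in total.
With 7 cycles on 79 points, sign = (−1)^{79−7} = +1.

+1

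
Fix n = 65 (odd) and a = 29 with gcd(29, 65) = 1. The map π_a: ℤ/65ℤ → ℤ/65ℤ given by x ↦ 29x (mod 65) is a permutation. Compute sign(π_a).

Start at x=61: 61 → 14 → 16 → 9 → 1 → 29 → 61 (one orbit).
π_29 has 15 disjoint cycles with lengths [6, 6, 6, 6, 6, 6, 6, 6, 3, 3, 3, 3, 2, 2, 1] on {0,…,64}.
n − c = 65 − 15 = 50; sign = (−1)^50 = +1.
Via Zolotarev, sign(π_{29}) = (29|65) = +1.

+1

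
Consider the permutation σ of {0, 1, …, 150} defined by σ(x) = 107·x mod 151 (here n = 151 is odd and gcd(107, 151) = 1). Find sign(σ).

-1

Start at x=143: 143 → 50 → 65 → 9 → 57 → 59 → 122 → … (one orbit).
π_107 has 4 disjoint cycles with lengths [50, 50, 50, 1] on {0,…,150}.
With 4 cycles on 151 points, sign = (−1)^{151−4} = -1.
Zolotarev: (107|151) = -1, matching the cycle-count sign.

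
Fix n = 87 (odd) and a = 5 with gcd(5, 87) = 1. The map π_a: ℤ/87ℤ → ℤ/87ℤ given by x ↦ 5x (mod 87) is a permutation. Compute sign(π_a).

-1

Start at x=1: 1 → 5 → 25 → 38 → 16 → 80 → 52 → … (one orbit).
π_5 has 8 disjoint cycles with lengths [14, 14, 14, 14, 14, 14, 2, 1] on {0,…,86}.
sign(π) = (−1)^{n − #cycles} = (−1)^{87−8} = (−1)^79 = -1.
Zolotarev: (5|87) = -1, matching the cycle-count sign.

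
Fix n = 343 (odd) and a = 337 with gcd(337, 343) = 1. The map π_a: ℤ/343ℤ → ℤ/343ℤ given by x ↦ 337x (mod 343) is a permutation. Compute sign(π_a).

Start at x=99: 99 → 92 → 134 → 225 → 22 → 211 → 106 → … (one orbit).
Cycle lengths of π_337 on ℤ/343ℤ: [49, 49, 49, 49, 49, 49, 7, 7, 7, 7, 7, 7, 1, 1, 1, 1, 1, 1, 1]; 19 cycles in total.
sign(π) = (−1)^{n − #cycles} = (−1)^{343−19} = (−1)^324 = +1.

+1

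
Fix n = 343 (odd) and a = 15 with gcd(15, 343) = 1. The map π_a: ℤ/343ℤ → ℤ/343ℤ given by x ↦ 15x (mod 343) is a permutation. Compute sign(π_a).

+1

Start at x=36: 36 → 197 → 211 → 78 → 141 → 57 → 169 → … (one orbit).
The orbit structure of x ↦ 15x mod 343: 19 orbits of sizes [49, 49, 49, 49, 49, 49, 7, 7, 7, 7, 7, 7, 1, 1, 1, 1, 1, 1, 1].
343 − 19 = 324 transpositions; sign(π) = (−1)^324 = +1.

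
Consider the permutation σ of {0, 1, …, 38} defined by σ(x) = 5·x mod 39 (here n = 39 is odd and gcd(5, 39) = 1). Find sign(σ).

+1

Start at x=8: 8 → 1 → 5 → 25 → 8 (one orbit).
Cycle lengths of π_5 on ℤ/39ℤ: [4, 4, 4, 4, 4, 4, 4, 4, 4, 2, 1]; 11 cycles in total.
sign(π) = (−1)^{n − #cycles} = (−1)^{39−11} = (−1)^28 = +1.
(5|39)_J = +1 (Zolotarev's lemma cross-check).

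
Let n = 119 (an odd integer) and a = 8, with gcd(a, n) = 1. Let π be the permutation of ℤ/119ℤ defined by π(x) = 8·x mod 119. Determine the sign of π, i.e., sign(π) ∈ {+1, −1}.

Start at x=15: 15 → 1 → 8 → 64 → 36 → 50 → 43 → … (one orbit).
The orbit structure of x ↦ 8x mod 119: 21 orbits of sizes [8, 8, 8, 8, 8, 8, 8, 8, 8, 8, 8, 8, 8, 8, 1, 1, 1, 1, 1, 1, 1].
n − c = 119 − 21 = 98; sign = (−1)^98 = +1.
Zolotarev: (8|119) = +1, matching the cycle-count sign.

+1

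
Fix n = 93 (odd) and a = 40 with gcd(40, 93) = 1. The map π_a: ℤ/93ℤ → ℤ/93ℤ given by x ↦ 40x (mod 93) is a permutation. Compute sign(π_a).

+1

Start at x=10: 10 → 28 → 4 → 67 → 76 → 64 → 49 → … (one orbit).
π_40 has 9 disjoint cycles with lengths [15, 15, 15, 15, 15, 15, 1, 1, 1] on {0,…,92}.
n − c = 93 − 9 = 84; sign = (−1)^84 = +1.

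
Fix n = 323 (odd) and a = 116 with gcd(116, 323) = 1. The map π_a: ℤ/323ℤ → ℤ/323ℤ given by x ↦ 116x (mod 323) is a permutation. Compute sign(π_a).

Start at x=35: 35 → 184 → 26 → 109 → 47 → 284 → 321 → … (one orbit).
The orbit structure of x ↦ 116x mod 323: 5 orbits of sizes [144, 144, 18, 16, 1].
sign(π) = (−1)^{n − #cycles} = (−1)^{323−5} = (−1)^318 = +1.

+1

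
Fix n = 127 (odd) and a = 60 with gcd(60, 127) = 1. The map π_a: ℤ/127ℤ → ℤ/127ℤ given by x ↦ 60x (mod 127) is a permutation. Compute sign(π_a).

Orbit of 19 under x↦60x: [19, 124, 74, 122, 81, 34, 8]… (length divides ord_127(60)).
π_60 has 3 disjoint cycles with lengths [63, 63, 1] on {0,…,126}.
3 cycles on 127: each ℓ→(−1)^(ℓ−1), product (−1)^124 = +1.
The Jacobi symbol (60|127) = +1 (Zolotarev) agrees.

+1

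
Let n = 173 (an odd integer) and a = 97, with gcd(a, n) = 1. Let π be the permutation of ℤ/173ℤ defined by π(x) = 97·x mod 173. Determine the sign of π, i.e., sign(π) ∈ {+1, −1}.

Trace 8: π^k(8) = [8, 84, 17, 92, 101, 109, 20] for k=0..6.
Cycle type of π: 172 + 1; total 2 cycles.
173 − 2 = 171 transpositions; sign(π) = (−1)^171 = -1.
(97|173)_J = -1 (Zolotarev's lemma cross-check).

-1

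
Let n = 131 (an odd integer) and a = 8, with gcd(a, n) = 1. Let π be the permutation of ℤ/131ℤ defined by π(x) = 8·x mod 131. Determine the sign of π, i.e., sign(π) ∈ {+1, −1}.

Orbit of 15 under x↦8x: [15, 120, 43, 82, 1, 8, 64]… (length divides ord_131(8)).
Decompose π into cycles: lengths [130, 1] (2 cycles, including the fixed point 0).
sign(π) = (−1)^{n − #cycles} = (−1)^{131−2} = (−1)^129 = -1.
Zolotarev: (8|131) = -1, matching the cycle-count sign.

-1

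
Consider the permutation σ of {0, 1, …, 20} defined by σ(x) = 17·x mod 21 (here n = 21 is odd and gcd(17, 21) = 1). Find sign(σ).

Orbit of 4 under x↦17x: [4, 5, 1, 17, 16, 20]… (length divides ord_21(17)).
The orbit structure of x ↦ 17x mod 21: 5 orbits of sizes [6, 6, 6, 2, 1].
sign(π) = (−1)^{n − #cycles} = (−1)^{21−5} = (−1)^16 = +1.

+1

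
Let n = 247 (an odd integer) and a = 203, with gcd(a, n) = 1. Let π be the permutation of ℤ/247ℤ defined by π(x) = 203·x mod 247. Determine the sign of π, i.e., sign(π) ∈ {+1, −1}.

Orbit of 77 under x↦203x: [77, 70, 131, 164, 194, 109, 144]… (length divides ord_247(203)).
The orbit structure of x ↦ 203x mod 247: 11 orbits of sizes [36, 36, 36, 36, 36, 36, 18, 4, 4, 4, 1].
Σ(ℓ_i−1) = 247−11 = 236; sign = (−1)^236 = +1.

+1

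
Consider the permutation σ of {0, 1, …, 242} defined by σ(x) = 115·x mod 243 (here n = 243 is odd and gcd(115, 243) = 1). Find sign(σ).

+1

Trace 208: π^k(208) = [208, 106, 40, 226, 232, 193, 82] for k=0..6.
The orbit structure of x ↦ 115x mod 243: 11 orbits of sizes [81, 81, 27, 27, 9, 9, 3, 3, 1, 1, 1].
n − c = 243 − 11 = 232; sign = (−1)^232 = +1.
Via Zolotarev, sign(π_{115}) = (115|243) = +1.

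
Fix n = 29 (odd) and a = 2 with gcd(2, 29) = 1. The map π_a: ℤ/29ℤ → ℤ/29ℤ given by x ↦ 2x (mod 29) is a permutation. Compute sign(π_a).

Orbit of 1 under x↦2x: [1, 2, 4, 8, 16, 3, 6]… (length divides ord_29(2)).
The orbit structure of x ↦ 2x mod 29: 2 orbits of sizes [28, 1].
With 2 cycles on 29 points, sign = (−1)^{29−2} = -1.
Via Zolotarev, sign(π_{2}) = (2|29) = -1.

-1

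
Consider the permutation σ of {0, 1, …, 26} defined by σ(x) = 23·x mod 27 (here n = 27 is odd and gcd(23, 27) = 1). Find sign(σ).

Orbit of 7 under x↦23x: [7, 26, 4, 11, 10, 14, 25]… (length divides ord_27(23)).
Cycle lengths of π_23 on ℤ/27ℤ: [18, 6, 2, 1]; 4 cycles in total.
sign(π) = (−1)^{n − #cycles} = (−1)^{27−4} = (−1)^23 = -1.

-1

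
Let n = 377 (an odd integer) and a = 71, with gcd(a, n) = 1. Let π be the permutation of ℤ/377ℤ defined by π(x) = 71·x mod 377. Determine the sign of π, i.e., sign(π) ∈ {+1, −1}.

Trace 88: π^k(88) = [88, 216, 256, 80, 25, 267, 107] for k=0..6.
π_71 has 8 disjoint cycles with lengths [84, 84, 84, 84, 14, 14, 12, 1] on {0,…,376}.
n − c = 377 − 8 = 369; sign = (−1)^369 = -1.
Via Zolotarev, sign(π_{71}) = (71|377) = -1.

-1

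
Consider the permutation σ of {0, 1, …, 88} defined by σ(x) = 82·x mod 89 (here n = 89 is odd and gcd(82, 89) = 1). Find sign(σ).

-1

Orbit of 78 under x↦82x: [78, 77, 84, 35, 22, 24, 10]… (length divides ord_89(82)).
Decompose π into cycles: lengths [88, 1] (2 cycles, including the fixed point 0).
sign(π) = (−1)^{n − #cycles} = (−1)^{89−2} = (−1)^87 = -1.
Check: (82/89) = -1 by Zolotarev.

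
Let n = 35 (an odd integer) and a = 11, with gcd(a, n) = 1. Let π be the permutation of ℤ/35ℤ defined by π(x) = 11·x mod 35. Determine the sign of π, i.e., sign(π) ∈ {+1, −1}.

Start at x=11: 11 → 16 → 1 → 11 (one orbit).
Decompose π into cycles: lengths [3, 3, 3, 3, 3, 3, 3, 3, 3, 3, 1, 1, 1, 1, 1] (15 cycles, including the fixed point 0).
sign(π) = (−1)^{n − #cycles} = (−1)^{35−15} = (−1)^20 = +1.
The Jacobi symbol (11|35) = +1 (Zolotarev) agrees.

+1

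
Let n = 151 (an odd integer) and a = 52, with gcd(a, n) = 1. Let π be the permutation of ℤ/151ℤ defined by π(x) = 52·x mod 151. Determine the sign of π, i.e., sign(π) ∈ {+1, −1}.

-1

Start at x=10: 10 → 67 → 11 → 119 → 148 → 146 → 42 → … (one orbit).
Decompose π into cycles: lengths [150, 1] (2 cycles, including the fixed point 0).
n − c = 151 − 2 = 149; sign = (−1)^149 = -1.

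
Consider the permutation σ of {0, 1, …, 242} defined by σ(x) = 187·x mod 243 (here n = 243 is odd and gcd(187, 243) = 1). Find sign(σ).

Start at x=223: 223 → 148 → 217 → 241 → 112 → 46 → 97 → … (one orbit).
11 cycles of lengths [81, 81, 27, 27, 9, 9, 3, 3, 1, 1, 1].
n − c = 243 − 11 = 232; sign = (−1)^232 = +1.
Via Zolotarev, sign(π_{187}) = (187|243) = +1.

+1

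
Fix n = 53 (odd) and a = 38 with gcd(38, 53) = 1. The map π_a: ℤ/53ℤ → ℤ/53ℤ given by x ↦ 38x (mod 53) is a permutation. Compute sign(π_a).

+1

Trace 28: π^k(28) = [28, 4, 46, 52, 15, 40, 36] for k=0..6.
Decompose π into cycles: lengths [26, 26, 1] (3 cycles, including the fixed point 0).
With 3 cycles on 53 points, sign = (−1)^{53−3} = +1.
The Jacobi symbol (38|53) = +1 (Zolotarev) agrees.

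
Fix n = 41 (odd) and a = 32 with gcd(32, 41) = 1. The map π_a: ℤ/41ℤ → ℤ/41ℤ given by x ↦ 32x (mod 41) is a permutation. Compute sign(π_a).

+1

Start at x=9: 9 → 1 → 32 → 40 → 9 (one orbit).
The orbit structure of x ↦ 32x mod 41: 11 orbits of sizes [4, 4, 4, 4, 4, 4, 4, 4, 4, 4, 1].
n − c = 41 − 11 = 30; sign = (−1)^30 = +1.
Check: (32/41) = +1 by Zolotarev.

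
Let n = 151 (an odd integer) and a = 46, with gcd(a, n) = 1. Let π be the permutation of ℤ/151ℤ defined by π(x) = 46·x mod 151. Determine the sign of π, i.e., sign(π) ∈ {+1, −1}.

-1

Orbit of 2 under x↦46x: [2, 92, 4, 33, 8, 66, 16]… (length divides ord_151(46)).
The orbit structure of x ↦ 46x mod 151: 6 orbits of sizes [30, 30, 30, 30, 30, 1].
With 6 cycles on 151 points, sign = (−1)^{151−6} = -1.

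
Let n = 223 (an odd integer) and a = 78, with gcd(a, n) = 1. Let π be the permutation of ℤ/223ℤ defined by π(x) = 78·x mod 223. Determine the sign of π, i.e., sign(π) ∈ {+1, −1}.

+1

Trace 50: π^k(50) = [50, 109, 28, 177, 203, 1, 78] for k=0..6.
The orbit structure of x ↦ 78x mod 223: 3 orbits of sizes [111, 111, 1].
Σ(ℓ_i−1) = 223−3 = 220; sign = (−1)^220 = +1.
(78|223)_J = +1 (Zolotarev's lemma cross-check).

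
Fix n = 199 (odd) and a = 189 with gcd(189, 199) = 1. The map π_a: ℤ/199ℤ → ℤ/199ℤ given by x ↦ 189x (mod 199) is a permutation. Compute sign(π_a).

-1

Start at x=69: 69 → 106 → 134 → 53 → 67 → 126 → 133 → … (one orbit).
2 cycles of lengths [198, 1].
With 2 cycles on 199 points, sign = (−1)^{199−2} = -1.
Zolotarev: (189|199) = -1, matching the cycle-count sign.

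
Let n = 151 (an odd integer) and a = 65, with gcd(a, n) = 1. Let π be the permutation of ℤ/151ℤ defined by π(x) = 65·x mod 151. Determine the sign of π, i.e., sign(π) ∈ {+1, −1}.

Start at x=122: 122 → 78 → 87 → 68 → 41 → 98 → 28 → … (one orbit).
Cycle type of π: 50×3 + 1; total 4 cycles.
Σ(ℓ_i−1) = 151−4 = 147; sign = (−1)^147 = -1.
The Jacobi symbol (65|151) = -1 (Zolotarev) agrees.

-1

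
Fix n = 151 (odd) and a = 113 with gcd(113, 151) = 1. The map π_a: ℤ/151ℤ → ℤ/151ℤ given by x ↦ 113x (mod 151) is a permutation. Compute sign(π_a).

Trace 32: π^k(32) = [32, 143, 2, 75, 19, 33, 105] for k=0..6.
6 cycles of lengths [30, 30, 30, 30, 30, 1].
sign(π) = (−1)^{n − #cycles} = (−1)^{151−6} = (−1)^145 = -1.
The Jacobi symbol (113|151) = -1 (Zolotarev) agrees.

-1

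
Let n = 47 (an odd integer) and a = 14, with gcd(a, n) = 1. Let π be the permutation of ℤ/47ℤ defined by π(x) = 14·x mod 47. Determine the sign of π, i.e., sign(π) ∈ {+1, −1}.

+1

Start at x=17: 17 → 3 → 42 → 24 → 7 → 4 → 9 → … (one orbit).
Cycle lengths of π_14 on ℤ/47ℤ: [23, 23, 1]; 3 cycles in total.
47 − 3 = 44 transpositions; sign(π) = (−1)^44 = +1.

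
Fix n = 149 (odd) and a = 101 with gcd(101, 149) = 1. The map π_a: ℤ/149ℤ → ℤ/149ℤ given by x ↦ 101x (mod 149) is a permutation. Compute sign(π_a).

-1

Trace 53: π^k(53) = [53, 138, 81, 135, 76, 77, 29] for k=0..6.
2 cycles of lengths [148, 1].
2 cycles on 149: each ℓ→(−1)^(ℓ−1), product (−1)^147 = -1.
(101|149)_J = -1 (Zolotarev's lemma cross-check).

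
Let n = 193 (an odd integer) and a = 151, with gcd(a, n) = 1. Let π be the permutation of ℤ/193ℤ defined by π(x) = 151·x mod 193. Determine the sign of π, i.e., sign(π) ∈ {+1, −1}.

Trace 150: π^k(150) = [150, 69, 190, 126, 112, 121, 129] for k=0..6.
Cycle type of π: 32×6 + 1; total 7 cycles.
With 7 cycles on 193 points, sign = (−1)^{193−7} = +1.

+1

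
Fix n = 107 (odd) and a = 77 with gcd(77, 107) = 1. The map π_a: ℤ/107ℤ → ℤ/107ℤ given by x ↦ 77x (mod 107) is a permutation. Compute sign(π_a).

-1

Start at x=60: 60 → 19 → 72 → 87 → 65 → 83 → 78 → … (one orbit).
2 cycles of lengths [106, 1].
n − c = 107 − 2 = 105; sign = (−1)^105 = -1.
The Jacobi symbol (77|107) = -1 (Zolotarev) agrees.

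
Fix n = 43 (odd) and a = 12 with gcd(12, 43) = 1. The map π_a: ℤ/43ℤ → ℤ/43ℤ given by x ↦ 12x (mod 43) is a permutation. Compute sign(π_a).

-1

Orbit of 18 under x↦12x: [18, 1, 12, 15, 8, 10, 34]… (length divides ord_43(12)).
The orbit structure of x ↦ 12x mod 43: 2 orbits of sizes [42, 1].
With 2 cycles on 43 points, sign = (−1)^{43−2} = -1.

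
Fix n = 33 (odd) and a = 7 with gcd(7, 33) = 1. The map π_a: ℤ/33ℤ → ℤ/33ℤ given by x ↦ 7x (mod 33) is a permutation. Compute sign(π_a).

Start at x=31: 31 → 19 → 1 → 7 → 16 → 13 → 25 → … (one orbit).
The orbit structure of x ↦ 7x mod 33: 6 orbits of sizes [10, 10, 10, 1, 1, 1].
6 cycles on 33: each ℓ→(−1)^(ℓ−1), product (−1)^27 = -1.

-1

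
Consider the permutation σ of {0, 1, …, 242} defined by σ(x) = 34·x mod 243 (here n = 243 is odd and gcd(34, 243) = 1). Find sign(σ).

+1

Orbit of 82 under x↦34x: [82, 115, 22, 19, 160, 94, 37]… (length divides ord_243(34)).
Cycle lengths of π_34 on ℤ/243ℤ: [81, 81, 27, 27, 9, 9, 3, 3, 1, 1, 1]; 11 cycles in total.
243 − 11 = 232 transpositions; sign(π) = (−1)^232 = +1.
The Jacobi symbol (34|243) = +1 (Zolotarev) agrees.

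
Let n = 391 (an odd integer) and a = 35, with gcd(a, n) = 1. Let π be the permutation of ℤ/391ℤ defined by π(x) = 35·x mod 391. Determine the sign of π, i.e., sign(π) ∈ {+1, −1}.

+1

Orbit of 188 under x↦35x: [188, 324, 1, 35, 52, 256, 358]… (length divides ord_391(35)).
Decompose π into cycles: lengths [11, 11, 11, 11, 11, 11, 11, 11, 11, 11, 11, 11, 11, 11, 11, 11, 11, 11, 11, 11, 11, 11, 11, 11, 11, 11, 11, 11, 11, 11, 11, 11, 11, 11, 1, 1, 1, 1, 1, 1, 1, 1, 1, 1, 1, 1, 1, 1, 1, 1, 1] (51 cycles, including the fixed point 0).
51 cycles on 391: each ℓ→(−1)^(ℓ−1), product (−1)^340 = +1.
(35|391)_J = +1 (Zolotarev's lemma cross-check).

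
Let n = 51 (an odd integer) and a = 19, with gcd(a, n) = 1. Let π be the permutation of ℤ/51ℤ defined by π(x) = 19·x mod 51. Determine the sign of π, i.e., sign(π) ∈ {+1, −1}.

+1

Start at x=13: 13 → 43 → 1 → 19 → 4 → 25 → 16 → … (one orbit).
Decompose π into cycles: lengths [8, 8, 8, 8, 8, 8, 1, 1, 1] (9 cycles, including the fixed point 0).
With 9 cycles on 51 points, sign = (−1)^{51−9} = +1.
Zolotarev: (19|51) = +1, matching the cycle-count sign.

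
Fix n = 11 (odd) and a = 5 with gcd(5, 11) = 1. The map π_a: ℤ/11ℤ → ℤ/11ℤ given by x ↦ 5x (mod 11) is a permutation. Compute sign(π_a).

+1

Orbit of 1 under x↦5x: [1, 5, 3, 4, 9]… (length divides ord_11(5)).
π_5 has 3 disjoint cycles with lengths [5, 5, 1] on {0,…,10}.
n − c = 11 − 3 = 8; sign = (−1)^8 = +1.
Zolotarev: (5|11) = +1, matching the cycle-count sign.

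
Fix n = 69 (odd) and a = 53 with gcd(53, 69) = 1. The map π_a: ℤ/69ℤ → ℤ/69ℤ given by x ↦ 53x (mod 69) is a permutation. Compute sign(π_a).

Orbit of 31 under x↦53x: [31, 56, 1, 53, 49, 44, 55]… (length divides ord_69(53)).
5 cycles of lengths [22, 22, 22, 2, 1].
n − c = 69 − 5 = 64; sign = (−1)^64 = +1.
Via Zolotarev, sign(π_{53}) = (53|69) = +1.

+1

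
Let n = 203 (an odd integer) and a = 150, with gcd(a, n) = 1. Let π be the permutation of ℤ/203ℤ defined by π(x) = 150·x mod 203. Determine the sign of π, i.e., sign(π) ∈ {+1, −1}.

-1

Orbit of 107 under x↦150x: [107, 13, 123, 180, 1, 150, 170]… (length divides ord_203(150)).
Cycle lengths of π_150 on ℤ/203ℤ: [42, 42, 42, 42, 14, 14, 6, 1]; 8 cycles in total.
n − c = 203 − 8 = 195; sign = (−1)^195 = -1.
(150|203)_J = -1 (Zolotarev's lemma cross-check).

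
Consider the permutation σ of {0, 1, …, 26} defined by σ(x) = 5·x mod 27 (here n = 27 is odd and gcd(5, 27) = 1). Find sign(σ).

Start at x=16: 16 → 26 → 22 → 2 → 10 → 23 → 7 → … (one orbit).
Cycle type of π: 18 + 6 + 2 + 1; total 4 cycles.
27 − 4 = 23 transpositions; sign(π) = (−1)^23 = -1.
(5|27)_J = -1 (Zolotarev's lemma cross-check).

-1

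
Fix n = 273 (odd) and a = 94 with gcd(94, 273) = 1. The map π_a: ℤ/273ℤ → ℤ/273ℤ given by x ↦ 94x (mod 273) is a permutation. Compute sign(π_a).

-1

Trace 94: π^k(94) = [94, 100, 118, 172, 61, 1] for k=0..5.
The orbit structure of x ↦ 94x mod 273: 54 orbits of sizes [6, 6, 6, 6, 6, 6, 6, 6, 6, 6, 6, 6, 6, 6, 6, 6, 6, 6, 6, 6, 6, 6, 6, 6, 6, 6, 6, 6, 6, 6, 6, 6, 6, 6, 6, 6, 6, 6, 6, 3, 3, 3, 3, 3, 3, 3, 3, 3, 3, 3, 3, 1, 1, 1].
54 cycles on 273: each ℓ→(−1)^(ℓ−1), product (−1)^219 = -1.
Via Zolotarev, sign(π_{94}) = (94|273) = -1.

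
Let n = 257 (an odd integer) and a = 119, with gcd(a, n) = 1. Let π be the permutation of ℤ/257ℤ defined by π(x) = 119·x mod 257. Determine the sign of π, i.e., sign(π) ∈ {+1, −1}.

Start at x=176: 176 → 127 → 207 → 218 → 242 → 14 → 124 → … (one orbit).
Cycle lengths of π_119 on ℤ/257ℤ: [256, 1]; 2 cycles in total.
2 cycles on 257: each ℓ→(−1)^(ℓ−1), product (−1)^255 = -1.

-1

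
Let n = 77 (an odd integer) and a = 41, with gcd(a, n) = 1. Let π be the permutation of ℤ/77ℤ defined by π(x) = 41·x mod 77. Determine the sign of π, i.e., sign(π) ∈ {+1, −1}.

+1

Trace 76: π^k(76) = [76, 36, 13, 71, 62, 1, 41] for k=0..6.
The orbit structure of x ↦ 41x mod 77: 11 orbits of sizes [10, 10, 10, 10, 10, 10, 10, 2, 2, 2, 1].
77 − 11 = 66 transpositions; sign(π) = (−1)^66 = +1.
Zolotarev: (41|77) = +1, matching the cycle-count sign.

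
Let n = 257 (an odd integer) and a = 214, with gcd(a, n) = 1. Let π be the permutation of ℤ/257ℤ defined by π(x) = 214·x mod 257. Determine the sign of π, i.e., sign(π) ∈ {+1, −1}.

-1

Start at x=83: 83 → 29 → 38 → 165 → 101 → 26 → 167 → … (one orbit).
Cycle lengths of π_214 on ℤ/257ℤ: [256, 1]; 2 cycles in total.
n − c = 257 − 2 = 255; sign = (−1)^255 = -1.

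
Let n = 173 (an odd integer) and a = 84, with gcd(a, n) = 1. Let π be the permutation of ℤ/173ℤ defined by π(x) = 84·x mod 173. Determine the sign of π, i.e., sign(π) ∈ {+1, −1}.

+1

Trace 29: π^k(29) = [29, 14, 138, 1, 84, 136, 6] for k=0..6.
π_84 has 5 disjoint cycles with lengths [43, 43, 43, 43, 1] on {0,…,172}.
n − c = 173 − 5 = 168; sign = (−1)^168 = +1.
Via Zolotarev, sign(π_{84}) = (84|173) = +1.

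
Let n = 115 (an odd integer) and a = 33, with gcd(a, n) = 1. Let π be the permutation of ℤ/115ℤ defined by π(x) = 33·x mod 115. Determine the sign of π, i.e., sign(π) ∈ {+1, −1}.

Start at x=96: 96 → 63 → 9 → 67 → 26 → 53 → 24 → … (one orbit).
π_33 has 5 disjoint cycles with lengths [44, 44, 22, 4, 1] on {0,…,114}.
n − c = 115 − 5 = 110; sign = (−1)^110 = +1.
Via Zolotarev, sign(π_{33}) = (33|115) = +1.

+1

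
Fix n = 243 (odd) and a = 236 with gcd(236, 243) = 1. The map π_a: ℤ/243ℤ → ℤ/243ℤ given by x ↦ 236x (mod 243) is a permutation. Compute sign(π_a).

Trace 199: π^k(199) = [199, 65, 31, 26, 61, 59, 73] for k=0..6.
The orbit structure of x ↦ 236x mod 243: 6 orbits of sizes [162, 54, 18, 6, 2, 1].
6 cycles on 243: each ℓ→(−1)^(ℓ−1), product (−1)^237 = -1.

-1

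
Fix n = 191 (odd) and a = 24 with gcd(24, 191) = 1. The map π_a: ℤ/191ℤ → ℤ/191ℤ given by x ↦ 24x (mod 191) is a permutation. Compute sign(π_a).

Trace 81: π^k(81) = [81, 34, 52, 102, 156, 115, 86] for k=0..6.
3 cycles of lengths [95, 95, 1].
191 − 3 = 188 transpositions; sign(π) = (−1)^188 = +1.

+1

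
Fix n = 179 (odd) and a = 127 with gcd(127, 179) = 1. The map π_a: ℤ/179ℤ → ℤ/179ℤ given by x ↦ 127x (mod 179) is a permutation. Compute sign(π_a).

-1

Trace 113: π^k(113) = [113, 31, 178, 52, 160, 93, 176] for k=0..6.
Cycle type of π: 178 + 1; total 2 cycles.
With 2 cycles on 179 points, sign = (−1)^{179−2} = -1.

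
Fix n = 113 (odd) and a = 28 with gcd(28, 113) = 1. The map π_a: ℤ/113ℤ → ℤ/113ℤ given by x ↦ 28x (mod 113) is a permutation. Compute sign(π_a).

Orbit of 106 under x↦28x: [106, 30, 49, 16, 109, 1, 28]… (length divides ord_113(28)).
Cycle lengths of π_28 on ℤ/113ℤ: [7, 7, 7, 7, 7, 7, 7, 7, 7, 7, 7, 7, 7, 7, 7, 7, 1]; 17 cycles in total.
Σ(ℓ_i−1) = 113−17 = 96; sign = (−1)^96 = +1.
(28|113)_J = +1 (Zolotarev's lemma cross-check).

+1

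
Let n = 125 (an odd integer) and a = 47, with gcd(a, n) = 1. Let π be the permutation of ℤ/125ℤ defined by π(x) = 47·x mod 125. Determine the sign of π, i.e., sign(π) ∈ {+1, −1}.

Orbit of 84 under x↦47x: [84, 73, 56, 7, 79, 88, 11]… (length divides ord_125(47)).
Decompose π into cycles: lengths [100, 20, 4, 1] (4 cycles, including the fixed point 0).
With 4 cycles on 125 points, sign = (−1)^{125−4} = -1.
Check: (47/125) = -1 by Zolotarev.

-1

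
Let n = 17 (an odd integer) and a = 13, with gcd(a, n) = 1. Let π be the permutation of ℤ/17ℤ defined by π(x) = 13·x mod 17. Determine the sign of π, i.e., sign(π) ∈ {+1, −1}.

Trace 4: π^k(4) = [4, 1, 13, 16] for k=0..3.
Cycle lengths of π_13 on ℤ/17ℤ: [4, 4, 4, 4, 1]; 5 cycles in total.
17 − 5 = 12 transpositions; sign(π) = (−1)^12 = +1.

+1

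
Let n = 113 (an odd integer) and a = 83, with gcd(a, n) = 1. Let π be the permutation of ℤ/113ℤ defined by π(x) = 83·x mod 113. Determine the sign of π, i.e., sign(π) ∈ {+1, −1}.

Trace 28: π^k(28) = [28, 64, 1, 83, 109, 7, 16] for k=0..6.
Decompose π into cycles: lengths [14, 14, 14, 14, 14, 14, 14, 14, 1] (9 cycles, including the fixed point 0).
9 cycles on 113: each ℓ→(−1)^(ℓ−1), product (−1)^104 = +1.
Via Zolotarev, sign(π_{83}) = (83|113) = +1.

+1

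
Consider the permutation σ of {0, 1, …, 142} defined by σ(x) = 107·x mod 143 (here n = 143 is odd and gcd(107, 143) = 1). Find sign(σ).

-1

Trace 100: π^k(100) = [100, 118, 42, 61, 92, 120, 113] for k=0..6.
Cycle type of π: 30×4 + 10 + 3×4 + 1; total 10 cycles.
10 cycles on 143: each ℓ→(−1)^(ℓ−1), product (−1)^133 = -1.
(107|143)_J = -1 (Zolotarev's lemma cross-check).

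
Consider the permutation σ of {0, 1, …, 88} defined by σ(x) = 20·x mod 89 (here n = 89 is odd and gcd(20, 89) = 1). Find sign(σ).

+1

Start at x=40: 40 → 88 → 69 → 45 → 10 → 22 → 84 → … (one orbit).
Cycle lengths of π_20 on ℤ/89ℤ: [44, 44, 1]; 3 cycles in total.
3 cycles on 89: each ℓ→(−1)^(ℓ−1), product (−1)^86 = +1.
Zolotarev: (20|89) = +1, matching the cycle-count sign.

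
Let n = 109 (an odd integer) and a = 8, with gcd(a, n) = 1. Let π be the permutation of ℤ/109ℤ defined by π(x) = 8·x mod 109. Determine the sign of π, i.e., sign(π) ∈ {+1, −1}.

-1

Orbit of 8 under x↦8x: [8, 64, 76, 63, 68, 108, 101]… (length divides ord_109(8)).
10 cycles of lengths [12, 12, 12, 12, 12, 12, 12, 12, 12, 1].
10 cycles on 109: each ℓ→(−1)^(ℓ−1), product (−1)^99 = -1.
Via Zolotarev, sign(π_{8}) = (8|109) = -1.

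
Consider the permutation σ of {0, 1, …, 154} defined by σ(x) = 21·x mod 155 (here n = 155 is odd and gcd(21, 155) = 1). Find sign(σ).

-1

Orbit of 6 under x↦21x: [6, 126, 11, 76, 46, 36, 136]… (length divides ord_155(21)).
Cycle type of π: 30×5 + 1×5; total 10 cycles.
155 − 10 = 145 transpositions; sign(π) = (−1)^145 = -1.
The Jacobi symbol (21|155) = -1 (Zolotarev) agrees.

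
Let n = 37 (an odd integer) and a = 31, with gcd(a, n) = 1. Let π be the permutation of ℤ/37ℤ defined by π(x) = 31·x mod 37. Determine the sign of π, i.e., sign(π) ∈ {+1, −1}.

-1

Start at x=1: 1 → 31 → 36 → 6 → 1 (one orbit).
The orbit structure of x ↦ 31x mod 37: 10 orbits of sizes [4, 4, 4, 4, 4, 4, 4, 4, 4, 1].
Σ(ℓ_i−1) = 37−10 = 27; sign = (−1)^27 = -1.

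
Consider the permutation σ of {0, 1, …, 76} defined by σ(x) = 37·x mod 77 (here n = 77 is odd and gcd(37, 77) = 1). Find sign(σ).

Trace 15: π^k(15) = [15, 16, 53, 36, 23, 4, 71] for k=0..6.
The orbit structure of x ↦ 37x mod 77: 9 orbits of sizes [15, 15, 15, 15, 5, 5, 3, 3, 1].
Σ(ℓ_i−1) = 77−9 = 68; sign = (−1)^68 = +1.
(37|77)_J = +1 (Zolotarev's lemma cross-check).

+1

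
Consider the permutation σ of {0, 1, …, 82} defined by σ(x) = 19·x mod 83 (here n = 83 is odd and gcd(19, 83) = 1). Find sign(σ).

Trace 25: π^k(25) = [25, 60, 61, 80, 26, 79, 7] for k=0..6.
The orbit structure of x ↦ 19x mod 83: 2 orbits of sizes [82, 1].
83 − 2 = 81 transpositions; sign(π) = (−1)^81 = -1.

-1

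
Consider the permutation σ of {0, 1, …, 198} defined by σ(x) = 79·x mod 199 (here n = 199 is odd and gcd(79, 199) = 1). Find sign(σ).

Orbit of 122 under x↦79x: [122, 86, 28, 23, 26, 64, 81]… (length divides ord_199(79)).
Decompose π into cycles: lengths [99, 99, 1] (3 cycles, including the fixed point 0).
199 − 3 = 196 transpositions; sign(π) = (−1)^196 = +1.
(79|199)_J = +1 (Zolotarev's lemma cross-check).

+1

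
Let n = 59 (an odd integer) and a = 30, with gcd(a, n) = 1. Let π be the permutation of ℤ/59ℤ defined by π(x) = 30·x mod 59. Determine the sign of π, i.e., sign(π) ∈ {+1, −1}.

Orbit of 36 under x↦30x: [36, 18, 9, 34, 17, 38, 19]… (length divides ord_59(30)).
Cycle lengths of π_30 on ℤ/59ℤ: [58, 1]; 2 cycles in total.
With 2 cycles on 59 points, sign = (−1)^{59−2} = -1.
Zolotarev: (30|59) = -1, matching the cycle-count sign.

-1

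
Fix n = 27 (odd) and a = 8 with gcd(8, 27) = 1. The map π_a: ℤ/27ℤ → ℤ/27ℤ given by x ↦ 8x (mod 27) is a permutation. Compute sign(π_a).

Start at x=8: 8 → 10 → 26 → 19 → 17 → 1 → 8 (one orbit).
8 cycles of lengths [6, 6, 6, 2, 2, 2, 2, 1].
Σ(ℓ_i−1) = 27−8 = 19; sign = (−1)^19 = -1.

-1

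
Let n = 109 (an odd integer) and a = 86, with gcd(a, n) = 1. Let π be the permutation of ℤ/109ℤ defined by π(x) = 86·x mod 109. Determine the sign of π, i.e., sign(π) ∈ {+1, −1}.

-1

Trace 45: π^k(45) = [45, 55, 43, 101, 75, 19, 108] for k=0..6.
Decompose π into cycles: lengths [36, 36, 36, 1] (4 cycles, including the fixed point 0).
4 cycles on 109: each ℓ→(−1)^(ℓ−1), product (−1)^105 = -1.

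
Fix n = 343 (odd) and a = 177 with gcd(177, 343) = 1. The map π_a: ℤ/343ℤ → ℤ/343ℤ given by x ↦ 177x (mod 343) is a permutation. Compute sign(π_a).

Start at x=18: 18 → 99 → 30 → 165 → 50 → 275 → 312 → … (one orbit).
π_177 has 31 disjoint cycles with lengths [21, 21, 21, 21, 21, 21, 21, 21, 21, 21, 21, 21, 21, 21, 3, 3, 3, 3, 3, 3, 3, 3, 3, 3, 3, 3, 3, 3, 3, 3, 1] on {0,…,342}.
31 cycles on 343: each ℓ→(−1)^(ℓ−1), product (−1)^312 = +1.
The Jacobi symbol (177|343) = +1 (Zolotarev) agrees.

+1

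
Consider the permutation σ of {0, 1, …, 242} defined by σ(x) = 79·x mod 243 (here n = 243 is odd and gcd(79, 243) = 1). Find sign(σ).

Start at x=169: 169 → 229 → 109 → 106 → 112 → 100 → 124 → … (one orbit).
Cycle type of π: 81×2 + 27×2 + 9×2 + 3×2 + 1×3; total 11 cycles.
With 11 cycles on 243 points, sign = (−1)^{243−11} = +1.

+1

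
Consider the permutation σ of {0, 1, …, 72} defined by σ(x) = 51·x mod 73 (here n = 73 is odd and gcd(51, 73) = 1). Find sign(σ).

Start at x=1: 1 → 51 → 46 → 10 → 72 → 22 → 27 → … (one orbit).
π_51 has 10 disjoint cycles with lengths [8, 8, 8, 8, 8, 8, 8, 8, 8, 1] on {0,…,72}.
73 − 10 = 63 transpositions; sign(π) = (−1)^63 = -1.
Check: (51/73) = -1 by Zolotarev.

-1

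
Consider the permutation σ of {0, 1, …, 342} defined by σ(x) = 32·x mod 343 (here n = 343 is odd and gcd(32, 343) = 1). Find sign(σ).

Orbit of 331 under x↦32x: [331, 302, 60, 205, 43, 4, 128]… (length divides ord_343(32)).
π_32 has 7 disjoint cycles with lengths [147, 147, 21, 21, 3, 3, 1] on {0,…,342}.
7 cycles on 343: each ℓ→(−1)^(ℓ−1), product (−1)^336 = +1.
(32|343)_J = +1 (Zolotarev's lemma cross-check).

+1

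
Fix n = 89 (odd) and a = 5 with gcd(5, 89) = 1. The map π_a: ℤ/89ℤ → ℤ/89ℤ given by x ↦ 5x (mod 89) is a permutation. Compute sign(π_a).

+1

Start at x=67: 67 → 68 → 73 → 9 → 45 → 47 → 57 → … (one orbit).
Cycle type of π: 44×2 + 1; total 3 cycles.
sign(π) = (−1)^{n − #cycles} = (−1)^{89−3} = (−1)^86 = +1.
The Jacobi symbol (5|89) = +1 (Zolotarev) agrees.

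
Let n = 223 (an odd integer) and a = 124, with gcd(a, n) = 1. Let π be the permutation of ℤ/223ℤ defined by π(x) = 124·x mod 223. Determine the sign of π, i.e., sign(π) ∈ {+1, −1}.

+1

Trace 81: π^k(81) = [81, 9, 1, 124, 212, 197, 121] for k=0..6.
π_124 has 3 disjoint cycles with lengths [111, 111, 1] on {0,…,222}.
223 − 3 = 220 transpositions; sign(π) = (−1)^220 = +1.
Via Zolotarev, sign(π_{124}) = (124|223) = +1.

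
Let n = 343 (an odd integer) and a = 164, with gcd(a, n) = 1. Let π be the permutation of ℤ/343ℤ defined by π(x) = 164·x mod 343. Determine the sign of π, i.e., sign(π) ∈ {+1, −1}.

Trace 250: π^k(250) = [250, 183, 171, 261, 272, 18, 208] for k=0..6.
4 cycles of lengths [294, 42, 6, 1].
343 − 4 = 339 transpositions; sign(π) = (−1)^339 = -1.

-1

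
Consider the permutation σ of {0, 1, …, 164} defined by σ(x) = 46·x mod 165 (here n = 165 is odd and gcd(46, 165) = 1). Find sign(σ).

Start at x=76: 76 → 31 → 106 → 91 → 61 → 1 → 46 → … (one orbit).
Decompose π into cycles: lengths [10, 10, 10, 10, 10, 10, 10, 10, 10, 10, 10, 10, 10, 10, 10, 1, 1, 1, 1, 1, 1, 1, 1, 1, 1, 1, 1, 1, 1, 1] (30 cycles, including the fixed point 0).
n − c = 165 − 30 = 135; sign = (−1)^135 = -1.
Check: (46/165) = -1 by Zolotarev.

-1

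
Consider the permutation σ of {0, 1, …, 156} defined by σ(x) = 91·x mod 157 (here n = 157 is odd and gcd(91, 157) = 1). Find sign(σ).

-1

Trace 99: π^k(99) = [99, 60, 122, 112, 144, 73, 49] for k=0..6.
2 cycles of lengths [156, 1].
157 − 2 = 155 transpositions; sign(π) = (−1)^155 = -1.
The Jacobi symbol (91|157) = -1 (Zolotarev) agrees.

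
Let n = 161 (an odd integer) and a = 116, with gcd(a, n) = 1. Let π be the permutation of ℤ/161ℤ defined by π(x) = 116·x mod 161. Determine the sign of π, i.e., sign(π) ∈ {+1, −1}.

Orbit of 93 under x↦116x: [93, 1, 116]… (length divides ord_161(116)).
The orbit structure of x ↦ 116x mod 161: 69 orbits of sizes [3, 3, 3, 3, 3, 3, 3, 3, 3, 3, 3, 3, 3, 3, 3, 3, 3, 3, 3, 3, 3, 3, 3, 3, 3, 3, 3, 3, 3, 3, 3, 3, 3, 3, 3, 3, 3, 3, 3, 3, 3, 3, 3, 3, 3, 3, 1, 1, 1, 1, 1, 1, 1, 1, 1, 1, 1, 1, 1, 1, 1, 1, 1, 1, 1, 1, 1, 1, 1].
Σ(ℓ_i−1) = 161−69 = 92; sign = (−1)^92 = +1.
Check: (116/161) = +1 by Zolotarev.

+1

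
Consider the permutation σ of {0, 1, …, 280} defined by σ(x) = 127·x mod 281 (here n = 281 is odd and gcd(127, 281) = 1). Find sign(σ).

Start at x=268: 268 → 35 → 230 → 267 → 189 → 118 → 93 → … (one orbit).
Cycle type of π: 280 + 1; total 2 cycles.
n − c = 281 − 2 = 279; sign = (−1)^279 = -1.

-1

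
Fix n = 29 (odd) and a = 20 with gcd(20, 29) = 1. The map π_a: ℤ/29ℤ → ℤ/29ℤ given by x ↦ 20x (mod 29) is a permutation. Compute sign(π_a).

+1

Orbit of 25 under x↦20x: [25, 7, 24, 16, 1, 20, 23]… (length divides ord_29(20)).
Cycle type of π: 7×4 + 1; total 5 cycles.
With 5 cycles on 29 points, sign = (−1)^{29−5} = +1.
The Jacobi symbol (20|29) = +1 (Zolotarev) agrees.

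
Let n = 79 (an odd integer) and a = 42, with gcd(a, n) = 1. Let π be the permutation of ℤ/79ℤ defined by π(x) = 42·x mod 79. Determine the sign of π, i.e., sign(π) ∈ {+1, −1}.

+1

Orbit of 73 under x↦42x: [73, 64, 2, 5, 52, 51, 9]… (length divides ord_79(42)).
Decompose π into cycles: lengths [39, 39, 1] (3 cycles, including the fixed point 0).
Σ(ℓ_i−1) = 79−3 = 76; sign = (−1)^76 = +1.
Zolotarev: (42|79) = +1, matching the cycle-count sign.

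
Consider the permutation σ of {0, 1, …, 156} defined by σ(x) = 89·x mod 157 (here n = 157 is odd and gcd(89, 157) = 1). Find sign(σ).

Orbit of 11 under x↦89x: [11, 37, 153, 115, 30, 1, 89]… (length divides ord_157(89)).
Cycle lengths of π_89 on ℤ/157ℤ: [39, 39, 39, 39, 1]; 5 cycles in total.
sign(π) = (−1)^{n − #cycles} = (−1)^{157−5} = (−1)^152 = +1.

+1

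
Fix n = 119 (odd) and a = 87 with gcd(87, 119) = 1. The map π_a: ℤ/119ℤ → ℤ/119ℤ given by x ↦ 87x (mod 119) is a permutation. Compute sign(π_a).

-1

Orbit of 26 under x↦87x: [26, 1, 87, 72, 76, 67, 117]… (length divides ord_119(87)).
8 cycles of lengths [24, 24, 24, 24, 8, 8, 6, 1].
8 cycles on 119: each ℓ→(−1)^(ℓ−1), product (−1)^111 = -1.
Via Zolotarev, sign(π_{87}) = (87|119) = -1.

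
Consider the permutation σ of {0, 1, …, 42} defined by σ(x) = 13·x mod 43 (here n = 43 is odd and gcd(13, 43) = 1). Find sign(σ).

+1

Trace 4: π^k(4) = [4, 9, 31, 16, 36, 38, 21] for k=0..6.
π_13 has 3 disjoint cycles with lengths [21, 21, 1] on {0,…,42}.
43 − 3 = 40 transpositions; sign(π) = (−1)^40 = +1.
Zolotarev: (13|43) = +1, matching the cycle-count sign.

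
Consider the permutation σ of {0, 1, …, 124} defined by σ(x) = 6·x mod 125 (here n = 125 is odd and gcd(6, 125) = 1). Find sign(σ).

+1

Trace 46: π^k(46) = [46, 26, 31, 61, 116, 71, 51] for k=0..6.
Decompose π into cycles: lengths [25, 25, 25, 25, 5, 5, 5, 5, 1, 1, 1, 1, 1] (13 cycles, including the fixed point 0).
n − c = 125 − 13 = 112; sign = (−1)^112 = +1.
Check: (6/125) = +1 by Zolotarev.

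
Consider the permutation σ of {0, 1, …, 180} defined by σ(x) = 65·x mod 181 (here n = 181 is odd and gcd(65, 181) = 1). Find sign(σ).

+1

Orbit of 65 under x↦65x: [65, 62, 48, 43, 80, 132, 73]… (length divides ord_181(65)).
The orbit structure of x ↦ 65x mod 181: 21 orbits of sizes [9, 9, 9, 9, 9, 9, 9, 9, 9, 9, 9, 9, 9, 9, 9, 9, 9, 9, 9, 9, 1].
sign(π) = (−1)^{n − #cycles} = (−1)^{181−21} = (−1)^160 = +1.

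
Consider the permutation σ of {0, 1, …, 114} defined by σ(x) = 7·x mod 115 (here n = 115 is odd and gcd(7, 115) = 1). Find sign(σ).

Trace 96: π^k(96) = [96, 97, 104, 38, 36, 22, 39] for k=0..6.
The orbit structure of x ↦ 7x mod 115: 5 orbits of sizes [44, 44, 22, 4, 1].
With 5 cycles on 115 points, sign = (−1)^{115−5} = +1.
Check: (7/115) = +1 by Zolotarev.

+1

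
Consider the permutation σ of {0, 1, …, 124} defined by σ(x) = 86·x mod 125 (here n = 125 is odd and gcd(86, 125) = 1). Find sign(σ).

Start at x=36: 36 → 96 → 6 → 16 → 1 → 86 → 21 → … (one orbit).
Cycle lengths of π_86 on ℤ/125ℤ: [25, 25, 25, 25, 5, 5, 5, 5, 1, 1, 1, 1, 1]; 13 cycles in total.
n − c = 125 − 13 = 112; sign = (−1)^112 = +1.
Check: (86/125) = +1 by Zolotarev.

+1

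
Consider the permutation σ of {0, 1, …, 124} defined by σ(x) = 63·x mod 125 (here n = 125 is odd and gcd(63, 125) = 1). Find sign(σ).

-1

Orbit of 7 under x↦63x: [7, 66, 33, 79, 102, 51, 88]… (length divides ord_125(63)).
4 cycles of lengths [100, 20, 4, 1].
125 − 4 = 121 transpositions; sign(π) = (−1)^121 = -1.
Zolotarev: (63|125) = -1, matching the cycle-count sign.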